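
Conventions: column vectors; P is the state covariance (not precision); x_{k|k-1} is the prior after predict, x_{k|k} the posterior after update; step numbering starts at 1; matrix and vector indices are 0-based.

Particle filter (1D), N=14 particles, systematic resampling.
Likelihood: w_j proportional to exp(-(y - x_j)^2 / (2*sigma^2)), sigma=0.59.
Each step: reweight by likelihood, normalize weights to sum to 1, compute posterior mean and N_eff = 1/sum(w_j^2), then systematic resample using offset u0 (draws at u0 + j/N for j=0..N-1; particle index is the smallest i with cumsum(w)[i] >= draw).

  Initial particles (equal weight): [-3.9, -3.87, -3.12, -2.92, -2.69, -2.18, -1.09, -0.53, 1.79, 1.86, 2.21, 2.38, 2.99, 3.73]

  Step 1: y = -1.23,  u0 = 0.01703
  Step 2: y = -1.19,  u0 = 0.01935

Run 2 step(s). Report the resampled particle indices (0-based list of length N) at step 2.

step 1: w=[0.0000, 0.0000, 0.0033, 0.0091, 0.0259, 0.1511, 0.5372, 0.2733, 0.0000, 0.0000, 0.0000, 0.0000, 0.0000, 0.0000]  mean=-1.1665  Neff=2.5846  idx=[4, 5, 5, 6, 6, 6, 6, 6, 6, 6, 7, 7, 7, 7]
step 2: w=[0.0041, 0.0256, 0.0256, 0.1030, 0.1030, 0.1030, 0.1030, 0.1030, 0.1030, 0.1030, 0.0559, 0.0559, 0.0559, 0.0559]  mean=-1.0271  Neff=11.3490  idx=[1, 3, 4, 4, 5, 6, 6, 7, 8, 8, 9, 10, 11, 13]

resampled_idx = [1, 3, 4, 4, 5, 6, 6, 7, 8, 8, 9, 10, 11, 13]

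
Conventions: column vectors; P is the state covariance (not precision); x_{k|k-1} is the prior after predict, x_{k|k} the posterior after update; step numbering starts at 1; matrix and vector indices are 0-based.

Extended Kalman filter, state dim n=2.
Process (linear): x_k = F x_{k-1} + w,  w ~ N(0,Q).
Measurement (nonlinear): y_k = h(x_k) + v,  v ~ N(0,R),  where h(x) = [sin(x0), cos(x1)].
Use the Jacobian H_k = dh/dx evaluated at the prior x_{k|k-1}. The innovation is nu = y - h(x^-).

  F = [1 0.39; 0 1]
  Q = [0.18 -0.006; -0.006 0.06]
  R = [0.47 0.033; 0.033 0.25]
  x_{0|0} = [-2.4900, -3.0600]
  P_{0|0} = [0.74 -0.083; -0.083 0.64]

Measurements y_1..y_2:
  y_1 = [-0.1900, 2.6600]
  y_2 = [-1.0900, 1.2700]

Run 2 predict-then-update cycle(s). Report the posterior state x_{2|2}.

step 1: x^-=[-3.6834, -3.0600]  P^-=[0.9526 0.1606; 0.1606 0.7000]  H_jac=[-0.8568 0.0000; 0.0000 0.0815]  S=[1.1693 0.0218; 0.0218 0.2546]  K=[-0.7001 0.1113; -0.1220 0.2345]  nu=[-0.7057, 3.6567]  x^+=[-2.7824, -2.1165]  P^+=[0.3798 0.0579; 0.0579 0.6698]
step 2: x^-=[-3.6078, -2.1165]  P^-=[0.7068 0.3132; 0.3132 0.7298]  H_jac=[-0.8933 0.0000; 0.0000 0.8548]  S=[1.0340 -0.2061; -0.2061 0.7833]  K=[-0.5725 0.1911; -0.1180 0.7654]  nu=[-1.5395, 1.7890]  x^+=[-2.3845, -0.5655]  P^+=[0.2942 0.0338; 0.0338 0.2193]

x_post = [-2.3845, -0.5655]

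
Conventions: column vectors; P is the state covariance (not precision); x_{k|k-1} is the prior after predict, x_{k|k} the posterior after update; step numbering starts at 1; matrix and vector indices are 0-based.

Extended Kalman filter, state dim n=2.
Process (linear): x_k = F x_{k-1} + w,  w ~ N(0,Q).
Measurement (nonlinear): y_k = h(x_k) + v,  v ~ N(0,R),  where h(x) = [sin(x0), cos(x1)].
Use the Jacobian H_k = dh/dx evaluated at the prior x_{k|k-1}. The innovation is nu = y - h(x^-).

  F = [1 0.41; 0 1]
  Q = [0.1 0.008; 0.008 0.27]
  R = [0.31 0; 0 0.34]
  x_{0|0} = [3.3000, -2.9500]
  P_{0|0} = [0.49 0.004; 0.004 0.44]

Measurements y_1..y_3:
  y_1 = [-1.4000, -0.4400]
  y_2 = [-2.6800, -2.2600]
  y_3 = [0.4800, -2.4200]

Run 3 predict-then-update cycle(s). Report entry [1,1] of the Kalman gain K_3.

step 1: x^-=[2.0905, -2.9500]  P^-=[0.6672 0.1924; 0.1924 0.7100]  H_jac=[-0.4966 0.0000; 0.0000 0.1904]  S=[0.4746 -0.0182; -0.0182 0.3657]  K=[-0.6957 0.0656; -0.1875 0.3603]  nu=[-2.2680, 0.5417]  x^+=[3.7039, -2.3295]  P^+=[0.4343 0.1171; 0.1171 0.6434]
step 2: x^-=[2.7488, -2.3295]  P^-=[0.7384 0.3888; 0.3888 0.9134]  H_jac=[-0.9239 0.0000; 0.0000 0.7257]  S=[0.9403 -0.2607; -0.2607 0.8210]  K=[-0.6911 0.1243; -0.1735 0.7522]  nu=[-3.0627, -1.5720]  x^+=[4.6702, -2.9807]  P^+=[0.2319 0.0582; 0.0582 0.3524]
step 3: x^-=[3.4481, -2.9807]  P^-=[0.4389 0.2107; 0.2107 0.6224]  H_jac=[-0.9534 0.0000; 0.0000 0.1602]  S=[0.7089 -0.0322; -0.0322 0.3560]  K=[-0.5883 0.0416; -0.2718 0.2555]  nu=[0.7817, -1.4329]  x^+=[2.9285, -3.5593]  P^+=[0.1913 0.0884; 0.0884 0.5423]

K[1,1] = 0.2555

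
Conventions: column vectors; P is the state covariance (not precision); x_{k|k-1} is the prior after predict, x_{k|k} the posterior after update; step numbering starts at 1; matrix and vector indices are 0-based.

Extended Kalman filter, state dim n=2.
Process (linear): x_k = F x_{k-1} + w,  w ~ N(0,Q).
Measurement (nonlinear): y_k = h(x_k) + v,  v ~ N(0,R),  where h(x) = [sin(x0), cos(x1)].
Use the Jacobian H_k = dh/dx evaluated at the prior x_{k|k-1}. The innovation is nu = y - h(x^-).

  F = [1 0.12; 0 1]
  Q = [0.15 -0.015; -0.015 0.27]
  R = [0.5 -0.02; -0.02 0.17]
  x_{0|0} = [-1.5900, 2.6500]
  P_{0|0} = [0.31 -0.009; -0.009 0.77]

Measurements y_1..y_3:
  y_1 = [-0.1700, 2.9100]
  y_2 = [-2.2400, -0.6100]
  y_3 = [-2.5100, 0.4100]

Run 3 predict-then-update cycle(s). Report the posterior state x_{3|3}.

step 1: x^-=[-1.2720, 2.6500]  P^-=[0.4689 0.0684; 0.0684 1.0400]  H_jac=[0.2944 0.0000; 0.0000 -0.4720]  S=[0.5406 -0.0295; -0.0295 0.4017]  K=[0.2520 -0.0619; -0.0296 -1.2242]  nu=[0.7857, 3.7916]  x^+=[-1.3086, -2.0148]  P^+=[0.4322 0.0330; 0.0330 0.4396]
step 2: x^-=[-1.5504, -2.0148]  P^-=[0.5964 0.0707; 0.0707 0.7096]  H_jac=[0.0204 0.0000; 0.0000 0.9030]  S=[0.5002 -0.0187; -0.0187 0.7487]  K=[0.0275 0.0860; 0.0349 0.8568]  nu=[-1.2402, -0.1804]  x^+=[-1.6001, -2.2127]  P^+=[0.5906 0.0156; 0.0156 0.1605]
step 3: x^-=[-1.8656, -2.2127]  P^-=[0.7466 0.0198; 0.0198 0.4305]  H_jac=[-0.2905 0.0000; 0.0000 0.8010]  S=[0.5630 -0.0246; -0.0246 0.4462]  K=[-0.3846 0.0144; 0.0236 0.7741]  nu=[-1.5531, 1.0087]  x^+=[-1.2537, -1.4685]  P^+=[0.6630 0.0127; 0.0127 0.1637]

x_post = [-1.2537, -1.4685]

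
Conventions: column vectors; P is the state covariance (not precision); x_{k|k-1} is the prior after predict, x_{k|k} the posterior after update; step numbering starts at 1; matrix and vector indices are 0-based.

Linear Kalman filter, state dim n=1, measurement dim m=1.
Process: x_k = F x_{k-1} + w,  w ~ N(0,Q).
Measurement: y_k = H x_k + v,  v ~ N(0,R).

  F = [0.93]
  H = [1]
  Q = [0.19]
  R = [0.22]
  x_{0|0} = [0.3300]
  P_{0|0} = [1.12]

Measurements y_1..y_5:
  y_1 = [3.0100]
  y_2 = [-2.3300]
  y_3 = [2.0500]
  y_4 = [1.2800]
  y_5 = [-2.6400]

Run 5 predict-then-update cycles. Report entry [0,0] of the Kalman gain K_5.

K[0,0] = 0.5768

step 1: x^-=[0.3069]  P^-=[1.1587]  S=[1.3787]  K=[0.8404]  nu=[2.7031]  x^+=[2.5787]  P^+=[0.1849]
step 2: x^-=[2.3982]  P^-=[0.3499]  S=[0.5699]  K=[0.6140]  nu=[-4.7282]  x^+=[-0.5048]  P^+=[0.1351]
step 3: x^-=[-0.4695]  P^-=[0.3068]  S=[0.5268]  K=[0.5824]  nu=[2.5195]  x^+=[0.9979]  P^+=[0.1281]
step 4: x^-=[0.9280]  P^-=[0.3008]  S=[0.5208]  K=[0.5776]  nu=[0.3520]  x^+=[1.1313]  P^+=[0.1271]
step 5: x^-=[1.0521]  P^-=[0.2999]  S=[0.5199]  K=[0.5768]  nu=[-3.6921]  x^+=[-1.0777]  P^+=[0.1269]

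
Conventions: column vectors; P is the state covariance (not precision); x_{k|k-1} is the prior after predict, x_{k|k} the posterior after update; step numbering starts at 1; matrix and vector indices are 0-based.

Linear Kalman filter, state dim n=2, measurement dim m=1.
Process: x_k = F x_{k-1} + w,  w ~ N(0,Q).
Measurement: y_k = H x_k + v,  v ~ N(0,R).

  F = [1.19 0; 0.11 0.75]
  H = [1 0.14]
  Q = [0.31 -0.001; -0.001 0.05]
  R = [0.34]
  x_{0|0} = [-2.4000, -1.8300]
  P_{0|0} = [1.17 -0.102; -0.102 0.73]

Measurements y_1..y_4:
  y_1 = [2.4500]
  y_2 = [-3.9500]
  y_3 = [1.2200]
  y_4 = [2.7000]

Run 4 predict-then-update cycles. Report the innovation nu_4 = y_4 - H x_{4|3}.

innov = [2.6758]

step 1: x^-=[-2.8560, -1.6365]  P^-=[1.9668 0.0611; 0.0611 0.4580]  S=[2.3329]  K=[0.8467; 0.0537]  nu=[5.5351]  x^+=[1.8308, -1.3394]  P^+=[0.2942 -0.0449; -0.0449 0.4512]
step 2: x^-=[2.1787, -0.8031]  P^-=[0.7266 -0.0026; -0.0026 0.3000]  S=[1.0717]  K=[0.6776; 0.0368]  nu=[-6.0162]  x^+=[-1.8980, -1.0244]  P^+=[0.2345 -0.0293; -0.0293 0.2985]
step 3: x^-=[-2.2586, -0.9771]  P^-=[0.6421 0.0036; 0.0036 0.2159]  S=[0.9873]  K=[0.6508; 0.0342]  nu=[3.6154]  x^+=[0.0944, -0.8534]  P^+=[0.2239 -0.0184; -0.0184 0.2148]
step 4: x^-=[0.1123, -0.6296]  P^-=[0.6270 0.0119; 0.0119 0.1705]  S=[0.9737]  K=[0.6457; 0.0367]  nu=[2.6758]  x^+=[1.8400, -0.5315]  P^+=[0.2211 -0.0112; -0.0112 0.1692]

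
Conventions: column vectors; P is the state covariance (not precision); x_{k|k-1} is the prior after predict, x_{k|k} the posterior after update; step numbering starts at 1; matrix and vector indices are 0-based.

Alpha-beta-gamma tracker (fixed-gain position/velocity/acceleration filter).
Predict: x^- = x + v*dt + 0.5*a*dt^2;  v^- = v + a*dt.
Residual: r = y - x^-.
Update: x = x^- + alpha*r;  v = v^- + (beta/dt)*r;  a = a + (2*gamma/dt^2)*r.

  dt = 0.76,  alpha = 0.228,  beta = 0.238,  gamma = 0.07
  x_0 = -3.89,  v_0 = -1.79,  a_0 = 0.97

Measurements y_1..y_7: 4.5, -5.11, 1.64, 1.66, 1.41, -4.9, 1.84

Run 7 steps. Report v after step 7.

step 1: x_pred=-4.9703  r=9.4703  x^+=-2.8110  v^+=1.9129  a^+=3.2654
step 2: x_pred=-0.4142  r=-4.6958  x^+=-1.4848  v^+=2.9241  a^+=2.1272
step 3: x_pred=1.3518  r=0.2882  x^+=1.4175  v^+=4.6310  a^+=2.1971
step 4: x_pred=5.5716  r=-3.9116  x^+=4.6798  v^+=5.0759  a^+=1.2490
step 5: x_pred=8.8981  r=-7.4881  x^+=7.1908  v^+=3.6801  a^+=-0.5660
step 6: x_pred=9.8243  r=-14.7243  x^+=6.4671  v^+=-1.3611  a^+=-4.1349
step 7: x_pred=4.2386  r=-2.3986  x^+=3.6917  v^+=-5.2547  a^+=-4.7163

v_post = -5.2547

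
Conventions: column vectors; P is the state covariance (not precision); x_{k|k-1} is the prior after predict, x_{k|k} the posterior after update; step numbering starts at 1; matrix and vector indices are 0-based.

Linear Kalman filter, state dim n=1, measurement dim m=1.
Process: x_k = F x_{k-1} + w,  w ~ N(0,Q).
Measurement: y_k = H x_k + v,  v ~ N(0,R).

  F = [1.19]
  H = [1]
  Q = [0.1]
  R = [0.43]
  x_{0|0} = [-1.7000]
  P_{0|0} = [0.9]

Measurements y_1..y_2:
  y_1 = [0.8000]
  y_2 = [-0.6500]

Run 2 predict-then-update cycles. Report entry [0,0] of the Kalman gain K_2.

step 1: x^-=[-2.0230]  P^-=[1.3745]  S=[1.8045]  K=[0.7617]  nu=[2.8230]  x^+=[0.1273]  P^+=[0.3275]
step 2: x^-=[0.1515]  P^-=[0.5638]  S=[0.9938]  K=[0.5673]  nu=[-0.8015]  x^+=[-0.3032]  P^+=[0.2440]

K[0,0] = 0.5673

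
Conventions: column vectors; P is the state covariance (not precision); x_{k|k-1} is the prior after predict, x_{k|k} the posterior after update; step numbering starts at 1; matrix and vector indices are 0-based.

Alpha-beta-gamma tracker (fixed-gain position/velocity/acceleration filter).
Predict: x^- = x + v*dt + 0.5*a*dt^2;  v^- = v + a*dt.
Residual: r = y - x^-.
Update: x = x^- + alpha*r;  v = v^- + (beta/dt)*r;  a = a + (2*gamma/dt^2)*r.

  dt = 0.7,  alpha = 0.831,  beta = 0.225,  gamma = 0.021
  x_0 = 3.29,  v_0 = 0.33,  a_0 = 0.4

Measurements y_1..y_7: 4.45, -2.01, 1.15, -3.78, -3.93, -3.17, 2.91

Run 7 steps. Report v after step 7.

v_post = 1.1043

step 1: x_pred=3.6190  r=0.8310  x^+=4.3096  v^+=0.8771  a^+=0.4712
step 2: x_pred=5.0390  r=-7.0490  x^+=-0.8187  v^+=-1.0588  a^+=-0.1330
step 3: x_pred=-1.5924  r=2.7424  x^+=0.6865  v^+=-0.2704  a^+=0.1021
step 4: x_pred=0.5223  r=-4.3023  x^+=-3.0529  v^+=-1.5818  a^+=-0.2667
step 5: x_pred=-4.2255  r=0.2955  x^+=-3.9799  v^+=-1.6735  a^+=-0.2413
step 6: x_pred=-5.2105  r=2.0405  x^+=-3.5148  v^+=-1.1865  a^+=-0.0664
step 7: x_pred=-4.3617  r=7.2717  x^+=1.6811  v^+=1.1043  a^+=0.5568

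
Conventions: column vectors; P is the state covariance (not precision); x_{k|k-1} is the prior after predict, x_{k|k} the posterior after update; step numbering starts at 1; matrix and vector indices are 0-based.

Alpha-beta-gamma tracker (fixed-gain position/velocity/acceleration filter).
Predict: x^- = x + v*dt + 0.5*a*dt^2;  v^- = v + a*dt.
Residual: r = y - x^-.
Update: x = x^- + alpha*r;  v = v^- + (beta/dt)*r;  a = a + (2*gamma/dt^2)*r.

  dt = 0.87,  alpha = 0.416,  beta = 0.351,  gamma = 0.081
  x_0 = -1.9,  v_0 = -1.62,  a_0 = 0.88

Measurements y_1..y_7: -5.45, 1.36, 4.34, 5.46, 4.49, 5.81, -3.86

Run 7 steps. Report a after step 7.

step 1: x_pred=-2.9764  r=-2.4736  x^+=-4.0054  v^+=-1.8524  a^+=0.3506
step 2: x_pred=-5.4843  r=6.8443  x^+=-2.6371  v^+=1.2139  a^+=1.8155
step 3: x_pred=-0.8939  r=5.2339  x^+=1.2834  v^+=4.9050  a^+=2.9357
step 4: x_pred=6.6617  r=-1.2017  x^+=6.1618  v^+=6.9742  a^+=2.6785
step 5: x_pred=13.2430  r=-8.7530  x^+=9.6018  v^+=5.7730  a^+=0.8050
step 6: x_pred=14.9290  r=-9.1190  x^+=11.1355  v^+=2.7944  a^+=-1.1467
step 7: x_pred=13.1326  r=-16.9926  x^+=6.0637  v^+=-5.0589  a^+=-4.7836

a_post = -4.7836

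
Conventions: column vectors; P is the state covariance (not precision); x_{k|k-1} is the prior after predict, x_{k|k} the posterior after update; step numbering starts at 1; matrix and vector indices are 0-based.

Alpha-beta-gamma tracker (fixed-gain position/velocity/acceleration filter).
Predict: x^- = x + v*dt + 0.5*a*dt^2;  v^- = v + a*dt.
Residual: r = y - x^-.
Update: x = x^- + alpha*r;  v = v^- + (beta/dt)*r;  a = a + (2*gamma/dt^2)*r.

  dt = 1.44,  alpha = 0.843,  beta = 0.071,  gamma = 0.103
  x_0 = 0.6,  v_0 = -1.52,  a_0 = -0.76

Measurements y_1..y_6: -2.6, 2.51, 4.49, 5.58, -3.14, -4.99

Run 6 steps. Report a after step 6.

a_post = 0.1921

step 1: x_pred=-2.3768  r=-0.2232  x^+=-2.5650  v^+=-2.6254  a^+=-0.7822
step 2: x_pred=-7.1565  r=9.6665  x^+=0.9924  v^+=-3.2751  a^+=0.1781
step 3: x_pred=-3.5391  r=8.0291  x^+=3.2294  v^+=-2.6227  a^+=0.9758
step 4: x_pred=0.4644  r=5.1156  x^+=4.7768  v^+=-0.9654  a^+=1.4840
step 5: x_pred=4.9253  r=-8.0653  x^+=-1.8737  v^+=0.7739  a^+=0.6827
step 6: x_pred=-0.0515  r=-4.9385  x^+=-4.2146  v^+=1.5136  a^+=0.1921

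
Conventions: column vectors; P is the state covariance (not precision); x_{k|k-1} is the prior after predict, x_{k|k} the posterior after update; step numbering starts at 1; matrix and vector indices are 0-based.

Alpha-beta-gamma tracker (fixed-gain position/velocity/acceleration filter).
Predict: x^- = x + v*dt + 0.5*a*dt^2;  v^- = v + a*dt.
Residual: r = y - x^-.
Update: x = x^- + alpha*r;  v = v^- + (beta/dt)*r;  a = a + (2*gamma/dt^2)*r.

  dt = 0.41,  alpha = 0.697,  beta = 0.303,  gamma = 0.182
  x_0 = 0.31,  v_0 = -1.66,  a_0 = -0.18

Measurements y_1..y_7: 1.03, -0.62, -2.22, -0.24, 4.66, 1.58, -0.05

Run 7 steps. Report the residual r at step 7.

step 1: x_pred=-0.3857  r=1.4157  x^+=0.6010  v^+=-0.6875  a^+=2.8856
step 2: x_pred=0.5617  r=-1.1817  x^+=-0.2620  v^+=-0.3777  a^+=0.3268
step 3: x_pred=-0.3894  r=-1.8306  x^+=-1.6653  v^+=-1.5966  a^+=-3.6372
step 4: x_pred=-2.6256  r=2.3856  x^+=-0.9629  v^+=-1.3248  a^+=1.5286
step 5: x_pred=-1.3776  r=6.0376  x^+=2.8306  v^+=3.7638  a^+=14.6022
step 6: x_pred=5.6011  r=-4.0211  x^+=2.7984  v^+=6.7790  a^+=5.8950
step 7: x_pred=6.0733  r=-6.1233  x^+=1.8053  v^+=4.6707  a^+=-7.3641

resid = -6.1233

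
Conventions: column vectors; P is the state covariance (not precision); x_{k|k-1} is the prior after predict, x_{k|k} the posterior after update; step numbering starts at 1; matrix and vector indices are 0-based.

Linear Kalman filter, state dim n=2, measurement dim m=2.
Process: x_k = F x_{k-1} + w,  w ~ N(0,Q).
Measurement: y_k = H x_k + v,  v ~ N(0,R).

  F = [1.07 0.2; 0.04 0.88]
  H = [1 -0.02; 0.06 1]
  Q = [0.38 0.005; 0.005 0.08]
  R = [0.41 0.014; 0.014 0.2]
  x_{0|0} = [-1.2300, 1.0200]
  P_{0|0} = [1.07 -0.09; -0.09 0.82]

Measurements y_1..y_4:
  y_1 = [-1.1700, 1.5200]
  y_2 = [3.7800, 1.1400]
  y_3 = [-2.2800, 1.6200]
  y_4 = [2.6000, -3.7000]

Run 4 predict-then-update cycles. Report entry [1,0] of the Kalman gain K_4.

step 1: x^-=[-1.1121, 0.8484]  P^-=[1.5993 0.1097; 0.1097 0.7104]  S=[2.0052 0.2053; 0.2053 0.9293]  K=[0.7917 0.0464; -0.0321 0.7786]  nu=[-0.0409, 0.7383]  x^+=[-1.1103, 1.4246]  P^+=[0.3253 0.0008; 0.0008 0.1552]
step 2: x^-=[-0.9031, 1.2092]  P^-=[0.7590 0.0470; 0.0470 0.2008]  S=[1.1672 0.1025; 0.1025 0.4092]  K=[0.6438 0.0650; -0.0070 0.4994]  nu=[4.7073, -0.0150]  x^+=[2.1263, 1.1688]  P^+=[0.2650 0.0061; 0.0061 0.0994]
step 3: x^-=[2.5089, 1.1136]  P^-=[0.6900 0.0396; 0.0396 0.1578]  S=[1.0984 0.0918; 0.0918 0.3651]  K=[0.6219 0.0655; -0.0036 0.4397]  nu=[-4.7666, 0.3559]  x^+=[-0.4323, 1.2870]  P^+=[0.2560 0.0065; 0.0065 0.0875]
step 4: x^-=[-0.2051, 1.1153]  P^-=[0.6794 0.0375; 0.0375 0.1486]  S=[1.0880 0.0892; 0.0892 0.3556]  K=[0.6185 0.0649; -0.0031 0.4251]  nu=[2.8275, -4.8030]  x^+=[1.2320, -0.9355]  P^+=[0.2546 0.0064; 0.0064 0.0846]

K[1,0] = -0.0031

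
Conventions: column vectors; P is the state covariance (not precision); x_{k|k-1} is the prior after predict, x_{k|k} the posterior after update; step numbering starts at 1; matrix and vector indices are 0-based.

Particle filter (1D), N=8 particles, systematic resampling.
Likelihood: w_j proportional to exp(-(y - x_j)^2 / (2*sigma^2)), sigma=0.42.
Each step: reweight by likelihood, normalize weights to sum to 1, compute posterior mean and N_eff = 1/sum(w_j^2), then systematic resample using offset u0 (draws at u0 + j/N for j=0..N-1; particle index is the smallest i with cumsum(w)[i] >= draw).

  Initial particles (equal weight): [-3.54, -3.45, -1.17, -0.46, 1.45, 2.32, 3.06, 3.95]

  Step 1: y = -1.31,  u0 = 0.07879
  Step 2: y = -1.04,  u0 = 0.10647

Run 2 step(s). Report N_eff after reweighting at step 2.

step 1: w=[0.0000, 0.0000, 0.8800, 0.1200, 0.0000, 0.0000, 0.0000, 0.0000]  mean=-1.0848  Neff=1.2678  idx=[2, 2, 2, 2, 2, 2, 2, 3]
step 2: w=[0.1351, 0.1351, 0.1351, 0.1351, 0.1351, 0.1351, 0.1351, 0.0546]  mean=-1.1312  Neff=7.6532  idx=[0, 1, 2, 3, 4, 5, 6, 7]

N_eff = 7.6532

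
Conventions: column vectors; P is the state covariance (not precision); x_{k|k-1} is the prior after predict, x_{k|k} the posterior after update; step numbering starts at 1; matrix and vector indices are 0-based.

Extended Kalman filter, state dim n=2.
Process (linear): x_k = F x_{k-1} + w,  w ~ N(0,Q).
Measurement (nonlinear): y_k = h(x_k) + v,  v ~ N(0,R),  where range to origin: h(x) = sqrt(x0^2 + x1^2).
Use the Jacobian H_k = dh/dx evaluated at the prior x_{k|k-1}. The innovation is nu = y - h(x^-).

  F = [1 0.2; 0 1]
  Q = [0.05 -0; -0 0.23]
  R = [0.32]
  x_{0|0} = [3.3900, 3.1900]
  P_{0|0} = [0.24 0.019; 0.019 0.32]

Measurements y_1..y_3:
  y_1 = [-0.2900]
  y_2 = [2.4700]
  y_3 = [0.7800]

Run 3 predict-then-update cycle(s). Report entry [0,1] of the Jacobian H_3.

H_jac[0,1] = 0.2107

step 1: x^-=[4.0280, 3.1900]  P^-=[0.3104 0.0830; 0.0830 0.5500]  H_jac=[0.7839 0.6208]  S=[0.8035]  K=[0.3670; 0.5059]  nu=[-5.4282]  x^+=[2.0361, 0.4438]  P^+=[0.2022 -0.0662; -0.0662 0.3443]
step 2: x^-=[2.1249, 0.4438]  P^-=[0.2395 0.0027; 0.0027 0.5743]  H_jac=[0.9789 0.2044]  S=[0.5746]  K=[0.4090; 0.2089]  nu=[0.2993]  x^+=[2.2473, 0.5063]  P^+=[0.1434 -0.0464; -0.0464 0.5492]
step 3: x^-=[2.3485, 0.5063]  P^-=[0.1968 0.0634; 0.0634 0.7792]  H_jac=[0.9775 0.2107]  S=[0.5688]  K=[0.3617; 0.3977]  nu=[-1.6225]  x^+=[1.7616, -0.1390]  P^+=[0.1224 -0.0184; -0.0184 0.6893]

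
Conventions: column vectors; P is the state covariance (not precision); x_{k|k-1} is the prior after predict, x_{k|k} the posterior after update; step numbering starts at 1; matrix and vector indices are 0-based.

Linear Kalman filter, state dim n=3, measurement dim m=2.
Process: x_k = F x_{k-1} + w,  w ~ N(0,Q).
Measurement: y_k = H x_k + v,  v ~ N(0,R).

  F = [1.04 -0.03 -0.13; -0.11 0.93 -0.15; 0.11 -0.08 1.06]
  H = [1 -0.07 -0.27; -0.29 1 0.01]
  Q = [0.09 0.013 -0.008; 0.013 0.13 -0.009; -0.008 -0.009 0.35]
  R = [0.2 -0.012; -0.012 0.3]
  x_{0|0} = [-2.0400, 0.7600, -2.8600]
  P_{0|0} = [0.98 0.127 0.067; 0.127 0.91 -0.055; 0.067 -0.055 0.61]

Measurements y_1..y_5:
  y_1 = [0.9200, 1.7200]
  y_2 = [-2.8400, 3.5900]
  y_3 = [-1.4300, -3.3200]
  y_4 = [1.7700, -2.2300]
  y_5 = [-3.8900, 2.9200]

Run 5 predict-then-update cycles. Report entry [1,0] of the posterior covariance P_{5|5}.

P_post[1,0] = 0.0045

step 1: x^-=[-1.7726, 1.3602, -3.3168]  P^-=[1.1346 0.0076 0.0853; 0.0076 0.9342 -0.2352; 0.0853 -0.2352 1.0758]  S=[1.3616 -0.3304; -0.3304 1.3202]  K=[0.8060 -0.0411; 0.1864 0.7509; -0.1963 -0.2379]  nu=[1.8923, -0.1211]  x^+=[-0.2424, 1.6220, -3.6594]  P^+=[0.2259 0.0412 0.2271; 0.0412 0.2351 -0.0129; 0.2271 -0.0129 0.9795]
step 2: x^-=[0.1749, 2.0840, -4.0354]  P^-=[0.2870 0.0090 0.1273; 0.0090 0.3608 -0.2235; 0.1273 -0.2235 1.5092]  S=[0.5203 -0.0436; -0.0436 0.6746]  K=[0.4778 -0.0772; 0.1297 0.5360; -0.5418 -0.3987]  nu=[-3.9586, 1.5971]  x^+=[-1.8400, 2.4265, -2.5274]  P^+=[0.1610 0.0154 0.2348; 0.0154 0.1643 -0.0577; 0.2348 -0.0577 1.2681]
step 3: x^-=[-1.6578, 2.8382, -3.0756]  P^-=[0.2208 0.0032 0.0914; 0.0032 0.3233 -0.3119; 0.0914 -0.3119 1.8421]  S=[0.4951 -0.0079; -0.0079 0.6334]  K=[0.3942 -0.0897; 0.1389 0.5057; -0.7841 -0.5150]  nu=[-0.4039, -6.6082]  x^+=[-1.2241, -0.5597, 0.6442]  P^+=[0.1382 0.0063 0.2141; 0.0063 0.1528 -0.0967; 0.2141 -0.0967 1.3761]
step 4: x^-=[-1.3400, -0.4825, 0.5929]  P^-=[0.2038 0.0068 0.0531; 0.0068 0.3276 -0.3652; 0.0531 -0.3652 1.9651]  S=[0.5052 0.0111; 0.0111 0.6334]  K=[0.3760 -0.0884; 0.1520 0.5057; -0.8823 -0.5543]  nu=[3.2363, -2.1420]  x^+=[0.0662, -1.0736, -1.0750]  P^+=[0.1282 0.0042 0.1911; 0.0042 0.1522 -0.1140; 0.1911 -0.1140 1.3663]
step 5: x^-=[0.2408, -0.8445, -1.0463]  P^-=[0.1990 0.0110 0.0288; 0.0110 0.3312 -0.3778; 0.0288 -0.3778 1.9515]  S=[0.5115 0.0179; 0.0179 0.6340]  K=[0.3753 -0.0838; 0.1579 0.5069; -0.9027 -0.5528]  nu=[-4.4724, 3.8448]  x^+=[-1.7597, 0.3983, 0.8659]  P^+=[0.1236 0.0045 0.1751; 0.0045 0.1527 -0.1175; 0.1751 -0.1175 1.3230]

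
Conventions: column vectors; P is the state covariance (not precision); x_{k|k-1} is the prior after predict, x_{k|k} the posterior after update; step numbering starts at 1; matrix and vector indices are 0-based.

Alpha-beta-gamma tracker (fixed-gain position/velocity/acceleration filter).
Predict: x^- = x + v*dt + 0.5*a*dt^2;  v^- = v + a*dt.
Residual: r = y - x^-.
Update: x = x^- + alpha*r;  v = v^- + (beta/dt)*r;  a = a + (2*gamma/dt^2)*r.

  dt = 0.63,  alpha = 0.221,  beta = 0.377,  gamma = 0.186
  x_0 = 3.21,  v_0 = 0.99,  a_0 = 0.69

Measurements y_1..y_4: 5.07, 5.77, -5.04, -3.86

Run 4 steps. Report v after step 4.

v_post = -13.2411

step 1: x_pred=3.9706  r=1.0994  x^+=4.2136  v^+=2.0826  a^+=1.7204
step 2: x_pred=5.8670  r=-0.0970  x^+=5.8456  v^+=3.1084  a^+=1.6295
step 3: x_pred=8.1272  r=-13.1672  x^+=5.2173  v^+=-3.7445  a^+=-10.7117
step 4: x_pred=0.7325  r=-4.5925  x^+=-0.2825  v^+=-13.2411  a^+=-15.0161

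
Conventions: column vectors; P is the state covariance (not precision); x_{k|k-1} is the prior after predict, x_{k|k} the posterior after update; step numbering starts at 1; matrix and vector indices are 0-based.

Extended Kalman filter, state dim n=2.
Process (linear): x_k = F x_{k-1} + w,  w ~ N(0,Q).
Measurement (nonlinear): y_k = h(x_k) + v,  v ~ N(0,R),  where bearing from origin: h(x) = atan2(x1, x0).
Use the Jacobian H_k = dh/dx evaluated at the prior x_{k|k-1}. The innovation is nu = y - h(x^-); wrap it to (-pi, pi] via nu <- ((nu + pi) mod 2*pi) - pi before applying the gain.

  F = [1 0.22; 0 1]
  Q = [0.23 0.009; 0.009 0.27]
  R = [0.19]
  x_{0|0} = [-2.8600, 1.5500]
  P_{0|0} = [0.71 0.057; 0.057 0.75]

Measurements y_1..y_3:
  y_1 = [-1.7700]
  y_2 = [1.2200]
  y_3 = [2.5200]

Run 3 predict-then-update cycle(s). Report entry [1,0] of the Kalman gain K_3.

K[1,0] = -0.9770

step 1: x^-=[-2.5190, 1.5500]  P^-=[1.0014 0.2310; 0.2310 1.0200]  H_jac=[-0.1772 -0.2880]  S=[0.3296]  K=[-0.7402; -1.0153]  nu=[1.9232]  x^+=[-3.9425, -0.4027]  P^+=[0.8208 -0.0167; -0.0167 0.6802]
step 2: x^-=[-4.0311, -0.4027]  P^-=[1.0764 0.1420; 0.1420 0.9502]  H_jac=[0.0245 -0.2456]  S=[0.2463]  K=[-0.0343; -0.9336]  nu=[-2.0212]  x^+=[-3.9617, 1.4842]  P^+=[1.0761 0.1341; 0.1341 0.7356]
step 3: x^-=[-3.6352, 1.4842]  P^-=[1.4007 0.3049; 0.3049 1.0056]  H_jac=[-0.0963 -0.2358]  S=[0.2727]  K=[-0.7580; -0.9770]  nu=[-0.2340]  x^+=[-3.4578, 1.7128]  P^+=[1.2440 0.1029; 0.1029 0.7453]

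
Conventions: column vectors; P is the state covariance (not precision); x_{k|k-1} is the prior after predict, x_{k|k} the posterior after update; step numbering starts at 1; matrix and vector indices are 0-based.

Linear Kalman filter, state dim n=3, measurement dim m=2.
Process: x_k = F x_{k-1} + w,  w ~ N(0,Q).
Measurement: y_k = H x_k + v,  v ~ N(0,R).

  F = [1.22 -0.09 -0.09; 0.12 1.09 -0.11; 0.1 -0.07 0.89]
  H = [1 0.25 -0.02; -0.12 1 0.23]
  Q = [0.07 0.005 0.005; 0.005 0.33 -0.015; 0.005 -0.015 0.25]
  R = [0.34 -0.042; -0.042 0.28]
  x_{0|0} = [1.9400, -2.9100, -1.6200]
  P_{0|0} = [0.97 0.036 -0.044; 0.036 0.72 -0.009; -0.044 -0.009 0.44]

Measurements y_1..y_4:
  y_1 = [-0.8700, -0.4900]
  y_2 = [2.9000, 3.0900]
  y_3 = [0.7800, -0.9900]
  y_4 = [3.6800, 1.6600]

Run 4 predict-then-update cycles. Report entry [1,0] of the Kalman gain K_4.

K[1,0] = 0.1555

step 1: x^-=[2.7745, -2.7609, -1.0441]  P^-=[1.5248 0.1354 0.0425; 0.1354 1.2175 -0.1108; 0.0425 -0.1108 0.6045]  S=[2.0082 0.2137; 0.2137 1.4656]  K=[0.7907 -0.1411; 0.1369 0.7823; -0.0003 0.0159]  nu=[-2.9752, 2.8440]  x^+=[0.0208, -0.9433, -0.9980]  P^+=[0.2877 -0.0482 0.0436; -0.0482 0.2372 -0.1293; 0.0436 -0.1293 0.6042]
step 2: x^-=[0.2001, -0.9159, -0.8201]  P^-=[0.5039 -0.0287 0.0543; -0.0287 0.6405 -0.2159; 0.0543 -0.2159 0.7572]  S=[0.8699 0.0309; 0.0309 0.8724]  K=[0.5736 -0.1082; 0.1321 0.6766; -0.0151 -0.0548]  nu=[2.9125, 4.2186]  x^+=[1.4144, 2.3228, -1.0952]  P^+=[0.2113 -0.0423 0.0576; -0.0423 0.2205 -0.1813; 0.0576 -0.1813 0.7543]
step 3: x^-=[1.6151, 2.8220, -0.9958]  P^-=[0.3861 -0.0263 0.0511; -0.0263 0.6351 -0.2791; 0.0511 -0.2791 0.8841]  S=[0.7537 0.0422; 0.0422 0.8425]  K=[0.5076 -0.0978; 0.1453 0.6741; -0.0429 -0.0951]  nu=[-1.5605, -3.3892]  x^+=[1.1542, 0.3108, -0.6066]  P^+=[0.1880 -0.0403 0.0616; -0.0403 0.2281 -0.2186; 0.0616 -0.2186 0.8747]
step 4: x^-=[1.4348, 0.5440, -0.4462]  P^-=[0.3506 -0.0240 0.0455; -0.0240 0.6545 -0.3277; 0.0455 -0.3277 0.9846]  S=[0.7213 0.0501; 0.0501 0.8442]  K=[0.4830 -0.0945; 0.1555 0.6803; -0.0693 -0.1223]  nu=[2.1003, 1.3908]  x^+=[2.3178, 1.8167, -0.7618]  P^+=[0.1793 -0.0396 0.0625; -0.0396 0.2359 -0.2464; 0.0625 -0.2464 0.9677]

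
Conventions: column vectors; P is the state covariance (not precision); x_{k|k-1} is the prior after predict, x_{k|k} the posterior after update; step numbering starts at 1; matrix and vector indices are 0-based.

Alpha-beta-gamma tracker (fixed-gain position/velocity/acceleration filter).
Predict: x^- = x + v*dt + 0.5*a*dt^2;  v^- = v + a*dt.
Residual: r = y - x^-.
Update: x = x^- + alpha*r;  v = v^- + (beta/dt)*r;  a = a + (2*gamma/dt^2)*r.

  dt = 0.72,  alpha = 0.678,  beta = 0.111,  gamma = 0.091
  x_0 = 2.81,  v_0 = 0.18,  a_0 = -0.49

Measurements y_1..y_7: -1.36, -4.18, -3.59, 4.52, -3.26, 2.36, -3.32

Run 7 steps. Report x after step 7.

x_post = -1.9383

step 1: x_pred=2.8126  r=-4.1726  x^+=-0.0164  v^+=-0.8161  a^+=-1.9549
step 2: x_pred=-1.1107  r=-3.0693  x^+=-3.1917  v^+=-2.6968  a^+=-3.0325
step 3: x_pred=-5.9194  r=2.3294  x^+=-4.3401  v^+=-4.5211  a^+=-2.2147
step 4: x_pred=-8.1693  r=12.6893  x^+=0.4341  v^+=-4.1594  a^+=2.2403
step 5: x_pred=-1.9800  r=-1.2800  x^+=-2.8478  v^+=-2.7437  a^+=1.7909
step 6: x_pred=-4.3591  r=6.7191  x^+=0.1964  v^+=-0.4184  a^+=4.1498
step 7: x_pred=0.9709  r=-4.2909  x^+=-1.9383  v^+=1.9080  a^+=2.6434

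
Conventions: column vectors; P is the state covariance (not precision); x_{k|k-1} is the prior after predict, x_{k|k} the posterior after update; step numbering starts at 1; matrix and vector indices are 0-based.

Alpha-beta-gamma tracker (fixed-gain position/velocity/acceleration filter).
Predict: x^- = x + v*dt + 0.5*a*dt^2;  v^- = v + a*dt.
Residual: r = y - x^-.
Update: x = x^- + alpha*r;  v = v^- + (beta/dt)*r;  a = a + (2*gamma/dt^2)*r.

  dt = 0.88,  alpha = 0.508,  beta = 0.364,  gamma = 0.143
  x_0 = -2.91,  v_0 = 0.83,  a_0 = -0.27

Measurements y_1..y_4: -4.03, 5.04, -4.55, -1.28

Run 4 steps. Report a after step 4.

a_post = -1.4552

step 1: x_pred=-2.2841  r=-1.7459  x^+=-3.1710  v^+=-0.1297  a^+=-0.9148
step 2: x_pred=-3.6394  r=8.6794  x^+=0.7697  v^+=2.6554  a^+=2.2907
step 3: x_pred=3.9934  r=-8.5434  x^+=-0.3466  v^+=1.1373  a^+=-0.8645
step 4: x_pred=0.3194  r=-1.5994  x^+=-0.4931  v^+=-0.2851  a^+=-1.4552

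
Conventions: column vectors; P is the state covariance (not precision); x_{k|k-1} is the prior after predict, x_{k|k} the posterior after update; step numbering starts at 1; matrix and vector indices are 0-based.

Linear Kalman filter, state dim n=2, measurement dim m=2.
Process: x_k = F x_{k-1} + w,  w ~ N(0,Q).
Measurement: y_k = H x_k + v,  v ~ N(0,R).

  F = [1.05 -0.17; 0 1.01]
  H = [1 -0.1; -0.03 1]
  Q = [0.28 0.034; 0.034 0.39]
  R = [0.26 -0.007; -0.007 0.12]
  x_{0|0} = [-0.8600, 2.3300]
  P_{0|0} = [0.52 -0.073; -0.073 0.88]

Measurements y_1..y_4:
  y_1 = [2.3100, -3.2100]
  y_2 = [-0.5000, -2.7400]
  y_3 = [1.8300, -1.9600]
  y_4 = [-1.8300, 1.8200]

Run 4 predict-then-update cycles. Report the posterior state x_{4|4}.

x_post = [-0.4365, 1.0283]

step 1: x^-=[-1.2991, 2.3533]  P^-=[0.9048 -0.1945; -0.1945 1.2877]  S=[1.2166 -0.3580; -0.3580 1.4202]  K=[0.7710 0.0383; 0.0025 0.9114]  nu=[3.8444, -5.6023]  x^+=[1.4504, -2.7433]  P^+=[0.2007 0.0052; 0.0052 0.1095]
step 2: x^-=[1.9893, -2.7708]  P^-=[0.5026 0.0207; 0.0207 0.5017]  S=[0.7635 -0.0515; -0.0515 0.6209]  K=[0.6599 0.0638; 0.0159 0.8083]  nu=[-2.7664, 0.0904]  x^+=[0.1696, -2.7417]  P^+=[0.1719 0.0082; 0.0082 0.0971]
step 3: x^-=[0.6441, -2.7691]  P^-=[0.4694 0.0260; 0.0260 0.4891]  S=[0.7291 -0.0439; -0.0439 0.6079]  K=[0.6443 0.0661; 0.0170 0.8044]  nu=[0.9089, 0.8284]  x^+=[1.2845, -2.0872]  P^+=[0.1679 0.0085; 0.0085 0.0967]
step 4: x^-=[1.7036, -2.1081]  P^-=[0.4649 0.0264; 0.0264 0.4886]  S=[0.7245 -0.0433; -0.0433 0.6074]  K=[0.6420 0.0663; 0.0171 0.8043]  nu=[-3.7444, 3.9792]  x^+=[-0.4365, 1.0283]  P^+=[0.1673 0.0085; 0.0085 0.0966]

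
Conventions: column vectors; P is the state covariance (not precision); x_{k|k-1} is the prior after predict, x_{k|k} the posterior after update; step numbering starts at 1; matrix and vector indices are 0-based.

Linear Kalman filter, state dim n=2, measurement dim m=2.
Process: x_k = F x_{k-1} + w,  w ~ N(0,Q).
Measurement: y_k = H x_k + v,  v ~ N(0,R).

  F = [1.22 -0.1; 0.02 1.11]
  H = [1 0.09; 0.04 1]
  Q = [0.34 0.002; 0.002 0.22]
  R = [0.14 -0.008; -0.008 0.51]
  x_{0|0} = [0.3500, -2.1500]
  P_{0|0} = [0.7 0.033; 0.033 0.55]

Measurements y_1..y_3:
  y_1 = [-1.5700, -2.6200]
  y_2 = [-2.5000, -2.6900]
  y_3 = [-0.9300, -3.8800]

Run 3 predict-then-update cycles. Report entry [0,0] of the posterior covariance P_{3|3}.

step 1: x^-=[0.6420, -2.3795]  P^-=[1.3793 0.0027; 0.0027 0.8994]  S=[1.5271 0.1308; 0.1308 1.4118]  K=[0.9071 -0.0431; 0.0002 0.6371]  nu=[-1.9978, -0.2662]  x^+=[-1.1587, -2.5494]  P^+=[0.1304 -0.0344; -0.0344 0.3263]
step 2: x^-=[-1.1587, -2.8531]  P^-=[0.5458 -0.0776; -0.0776 0.6206]  S=[0.6769 -0.0082; -0.0082 1.1252]  K=[0.7955 -0.0438; -0.0255 0.5486]  nu=[-1.0845, 0.2094]  x^+=[-2.0306, -2.7105]  P^+=[0.1147 -0.0333; -0.0333 0.2813]
step 3: x^-=[-2.2063, -3.0493]  P^-=[0.5217 -0.0714; -0.0714 0.5652]  S=[0.6534 -0.0079; -0.0079 1.0703]  K=[0.7881 -0.0414; -0.0251 0.5252]  nu=[1.5508, -0.7424]  x^+=[-0.9535, -3.4781]  P^+=[0.1135 -0.0320; -0.0320 0.2693]

P_post[0,0] = 0.1135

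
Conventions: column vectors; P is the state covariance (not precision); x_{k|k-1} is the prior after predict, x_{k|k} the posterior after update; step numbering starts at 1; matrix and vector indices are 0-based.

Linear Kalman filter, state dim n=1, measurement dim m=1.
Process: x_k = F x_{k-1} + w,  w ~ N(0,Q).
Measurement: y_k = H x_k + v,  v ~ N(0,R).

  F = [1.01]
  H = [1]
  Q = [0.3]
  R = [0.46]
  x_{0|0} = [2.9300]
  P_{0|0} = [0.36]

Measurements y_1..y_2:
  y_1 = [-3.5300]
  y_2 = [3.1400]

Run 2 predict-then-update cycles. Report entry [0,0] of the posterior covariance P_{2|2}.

step 1: x^-=[2.9593]  P^-=[0.6672]  S=[1.1272]  K=[0.5919]  nu=[-6.4893]  x^+=[-0.8819]  P^+=[0.2723]
step 2: x^-=[-0.8907]  P^-=[0.5778]  S=[1.0378]  K=[0.5567]  nu=[4.0307]  x^+=[1.3533]  P^+=[0.2561]

P_post[0,0] = 0.2561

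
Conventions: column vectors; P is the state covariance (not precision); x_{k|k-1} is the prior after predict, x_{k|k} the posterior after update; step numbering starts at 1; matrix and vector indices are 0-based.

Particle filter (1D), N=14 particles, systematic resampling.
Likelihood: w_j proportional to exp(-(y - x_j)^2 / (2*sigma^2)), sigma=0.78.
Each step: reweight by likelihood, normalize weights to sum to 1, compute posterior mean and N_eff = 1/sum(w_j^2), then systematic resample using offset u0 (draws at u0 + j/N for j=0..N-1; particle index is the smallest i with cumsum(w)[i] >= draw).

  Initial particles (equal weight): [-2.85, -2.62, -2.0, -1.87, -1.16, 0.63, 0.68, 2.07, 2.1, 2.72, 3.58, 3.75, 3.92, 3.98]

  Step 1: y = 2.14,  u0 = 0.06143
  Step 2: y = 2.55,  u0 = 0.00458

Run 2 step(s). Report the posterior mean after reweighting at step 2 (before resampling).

post_mean = 2.3533

step 1: w=[0.0000, 0.0000, 0.0000, 0.0000, 0.0000, 0.0437, 0.0493, 0.2832, 0.2840, 0.2157, 0.0517, 0.0338, 0.0210, 0.0176]  mean=2.2946  Neff=4.6240  idx=[6, 7, 7, 7, 7, 8, 8, 8, 8, 9, 9, 9, 10, 13]
step 2: w=[0.0055, 0.0804, 0.0804, 0.0804, 0.0804, 0.0823, 0.0823, 0.0823, 0.0823, 0.0949, 0.0949, 0.0949, 0.0406, 0.0181]  mean=2.3533  Neff=12.1920  idx=[0, 1, 2, 3, 4, 5, 6, 7, 8, 8, 9, 10, 11, 11]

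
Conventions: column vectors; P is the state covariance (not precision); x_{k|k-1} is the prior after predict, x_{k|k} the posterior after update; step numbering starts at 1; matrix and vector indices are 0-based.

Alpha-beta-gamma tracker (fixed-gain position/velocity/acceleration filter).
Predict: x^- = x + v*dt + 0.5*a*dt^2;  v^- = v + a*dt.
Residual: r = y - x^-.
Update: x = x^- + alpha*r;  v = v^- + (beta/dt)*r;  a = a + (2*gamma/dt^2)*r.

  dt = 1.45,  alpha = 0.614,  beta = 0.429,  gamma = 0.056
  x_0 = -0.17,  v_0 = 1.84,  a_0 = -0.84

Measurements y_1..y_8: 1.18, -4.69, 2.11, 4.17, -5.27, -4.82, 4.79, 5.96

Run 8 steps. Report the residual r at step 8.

resid = 4.6361

step 1: x_pred=1.6150  r=-0.4350  x^+=1.3479  v^+=0.4933  a^+=-0.8632
step 2: x_pred=1.1558  r=-5.8458  x^+=-2.4335  v^+=-2.4878  a^+=-1.1746
step 3: x_pred=-7.2756  r=9.3856  x^+=-1.5129  v^+=-1.4141  a^+=-0.6746
step 4: x_pred=-4.2725  r=8.4425  x^+=0.9112  v^+=0.1055  a^+=-0.2249
step 5: x_pred=0.8278  r=-6.0978  x^+=-2.9162  v^+=-2.0246  a^+=-0.5497
step 6: x_pred=-6.4298  r=1.6098  x^+=-5.4414  v^+=-2.3454  a^+=-0.4639
step 7: x_pred=-9.3300  r=14.1200  x^+=-0.6603  v^+=1.1594  a^+=0.2882
step 8: x_pred=1.3239  r=4.6361  x^+=4.1704  v^+=2.9490  a^+=0.5352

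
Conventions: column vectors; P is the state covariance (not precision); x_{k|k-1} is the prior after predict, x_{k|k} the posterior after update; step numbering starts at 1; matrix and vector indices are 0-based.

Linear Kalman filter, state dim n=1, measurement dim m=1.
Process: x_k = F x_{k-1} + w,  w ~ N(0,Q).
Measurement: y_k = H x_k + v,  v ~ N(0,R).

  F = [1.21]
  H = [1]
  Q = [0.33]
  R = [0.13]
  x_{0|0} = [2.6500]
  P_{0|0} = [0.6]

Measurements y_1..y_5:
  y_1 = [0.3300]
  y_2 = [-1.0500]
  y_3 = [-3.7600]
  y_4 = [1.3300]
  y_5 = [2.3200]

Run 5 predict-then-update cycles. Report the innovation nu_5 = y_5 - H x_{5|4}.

step 1: x^-=[3.2065]  P^-=[1.2085]  S=[1.3385]  K=[0.9029]  nu=[-2.8765]  x^+=[0.6094]  P^+=[0.1174]
step 2: x^-=[0.7374]  P^-=[0.5018]  S=[0.6318]  K=[0.7943]  nu=[-1.7874]  x^+=[-0.6823]  P^+=[0.1033]
step 3: x^-=[-0.8255]  P^-=[0.4812]  S=[0.6112]  K=[0.7873]  nu=[-2.9345]  x^+=[-3.1358]  P^+=[0.1023]
step 4: x^-=[-3.7943]  P^-=[0.4798]  S=[0.6098]  K=[0.7868]  nu=[5.1243]  x^+=[0.2377]  P^+=[0.1023]
step 5: x^-=[0.2876]  P^-=[0.4798]  S=[0.6098]  K=[0.7868]  nu=[2.0324]  x^+=[1.8867]  P^+=[0.1023]

innov = [2.0324]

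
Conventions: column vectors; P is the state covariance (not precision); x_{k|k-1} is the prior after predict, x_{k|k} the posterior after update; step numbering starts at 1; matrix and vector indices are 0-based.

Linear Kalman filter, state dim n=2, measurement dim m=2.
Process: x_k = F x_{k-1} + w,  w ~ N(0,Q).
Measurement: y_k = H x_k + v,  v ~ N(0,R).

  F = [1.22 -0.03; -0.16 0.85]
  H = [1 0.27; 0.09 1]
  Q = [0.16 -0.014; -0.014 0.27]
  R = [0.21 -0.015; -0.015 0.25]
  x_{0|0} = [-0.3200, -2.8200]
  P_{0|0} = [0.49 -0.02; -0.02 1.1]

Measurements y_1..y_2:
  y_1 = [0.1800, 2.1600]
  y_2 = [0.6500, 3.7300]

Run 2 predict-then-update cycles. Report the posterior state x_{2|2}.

x_post = [-0.2578, 2.8168]

step 1: x^-=[-0.3058, -2.3458]  P^-=[0.8918 -0.1585; -0.1585 1.0827]  S=[1.0951 0.1952; 0.1952 1.3114]  K=[0.8073 -0.1799; -0.0237 0.8183]  nu=[1.1192, 4.5333]  x^+=[-0.2176, 1.3372]  P^+=[0.1923 -0.0744; -0.0744 0.2116]
step 2: x^-=[-0.3056, 1.1714]  P^-=[0.4519 -0.1344; -0.1344 0.4480]  S=[0.6219 0.0089; 0.0089 0.6775]  K=[0.6703 -0.1472; -0.0309 0.6439]  nu=[0.6394, 2.5861]  x^+=[-0.2578, 2.8168]  P^+=[0.1595 -0.0612; -0.0612 0.1669]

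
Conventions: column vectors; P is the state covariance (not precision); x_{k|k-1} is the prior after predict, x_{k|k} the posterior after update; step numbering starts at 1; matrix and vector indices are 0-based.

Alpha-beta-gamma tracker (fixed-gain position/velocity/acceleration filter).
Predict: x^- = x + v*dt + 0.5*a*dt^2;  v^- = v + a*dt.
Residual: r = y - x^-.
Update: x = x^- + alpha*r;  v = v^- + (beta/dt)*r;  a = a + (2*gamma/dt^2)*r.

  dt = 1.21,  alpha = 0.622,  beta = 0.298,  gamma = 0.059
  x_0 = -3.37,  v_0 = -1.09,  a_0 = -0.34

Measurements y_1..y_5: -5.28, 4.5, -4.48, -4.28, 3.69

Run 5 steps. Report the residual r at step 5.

resid = 7.5567

step 1: x_pred=-4.9378  r=-0.3422  x^+=-5.1506  v^+=-1.5857  a^+=-0.3676
step 2: x_pred=-7.3384  r=11.8384  x^+=0.0251  v^+=0.8851  a^+=0.5865
step 3: x_pred=1.5255  r=-6.0055  x^+=-2.2099  v^+=0.1158  a^+=0.1025
step 4: x_pred=-1.9947  r=-2.2853  x^+=-3.4162  v^+=-0.3229  a^+=-0.0817
step 5: x_pred=-3.8667  r=7.5567  x^+=0.8336  v^+=1.4393  a^+=0.5274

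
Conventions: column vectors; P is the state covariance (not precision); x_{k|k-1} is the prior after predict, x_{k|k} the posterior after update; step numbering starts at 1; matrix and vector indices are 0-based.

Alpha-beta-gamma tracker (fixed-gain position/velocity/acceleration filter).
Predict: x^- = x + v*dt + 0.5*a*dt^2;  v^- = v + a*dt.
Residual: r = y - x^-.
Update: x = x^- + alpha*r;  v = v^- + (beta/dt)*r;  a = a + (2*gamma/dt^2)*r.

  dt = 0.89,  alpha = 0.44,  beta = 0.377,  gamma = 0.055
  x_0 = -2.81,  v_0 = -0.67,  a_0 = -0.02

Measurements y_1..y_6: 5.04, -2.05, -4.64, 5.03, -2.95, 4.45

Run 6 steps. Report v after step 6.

v_post = 1.1010

step 1: x_pred=-3.4142  r=8.4542  x^+=0.3056  v^+=2.8934  a^+=1.1540
step 2: x_pred=3.3378  r=-5.3878  x^+=0.9672  v^+=1.6382  a^+=0.4058
step 3: x_pred=2.5859  r=-7.2259  x^+=-0.5935  v^+=-1.0614  a^+=-0.5976
step 4: x_pred=-1.7749  r=6.8049  x^+=1.2193  v^+=1.2892  a^+=0.3474
step 5: x_pred=2.5042  r=-5.4542  x^+=0.1044  v^+=-0.7121  a^+=-0.4101
step 6: x_pred=-0.6918  r=5.1418  x^+=1.5706  v^+=1.1010  a^+=0.3040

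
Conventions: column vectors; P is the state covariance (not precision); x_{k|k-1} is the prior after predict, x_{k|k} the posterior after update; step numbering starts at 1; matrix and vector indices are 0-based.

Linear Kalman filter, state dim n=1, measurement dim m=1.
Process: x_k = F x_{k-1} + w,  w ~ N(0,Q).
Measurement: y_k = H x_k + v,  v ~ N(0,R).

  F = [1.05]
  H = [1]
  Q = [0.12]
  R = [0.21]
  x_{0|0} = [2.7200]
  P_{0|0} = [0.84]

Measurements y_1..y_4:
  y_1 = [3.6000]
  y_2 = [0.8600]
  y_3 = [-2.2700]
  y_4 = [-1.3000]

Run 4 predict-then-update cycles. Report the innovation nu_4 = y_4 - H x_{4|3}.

step 1: x^-=[2.8560]  P^-=[1.0461]  S=[1.2561]  K=[0.8328]  nu=[0.7440]  x^+=[3.4756]  P^+=[0.1749]
step 2: x^-=[3.6494]  P^-=[0.3128]  S=[0.5228]  K=[0.5983]  nu=[-2.7894]  x^+=[1.9804]  P^+=[0.1256]
step 3: x^-=[2.0794]  P^-=[0.2585]  S=[0.4685]  K=[0.5518]  nu=[-4.3494]  x^+=[-0.3205]  P^+=[0.1159]
step 4: x^-=[-0.3366]  P^-=[0.2478]  S=[0.4578]  K=[0.5412]  nu=[-0.9634]  x^+=[-0.8580]  P^+=[0.1137]

innov = [-0.9634]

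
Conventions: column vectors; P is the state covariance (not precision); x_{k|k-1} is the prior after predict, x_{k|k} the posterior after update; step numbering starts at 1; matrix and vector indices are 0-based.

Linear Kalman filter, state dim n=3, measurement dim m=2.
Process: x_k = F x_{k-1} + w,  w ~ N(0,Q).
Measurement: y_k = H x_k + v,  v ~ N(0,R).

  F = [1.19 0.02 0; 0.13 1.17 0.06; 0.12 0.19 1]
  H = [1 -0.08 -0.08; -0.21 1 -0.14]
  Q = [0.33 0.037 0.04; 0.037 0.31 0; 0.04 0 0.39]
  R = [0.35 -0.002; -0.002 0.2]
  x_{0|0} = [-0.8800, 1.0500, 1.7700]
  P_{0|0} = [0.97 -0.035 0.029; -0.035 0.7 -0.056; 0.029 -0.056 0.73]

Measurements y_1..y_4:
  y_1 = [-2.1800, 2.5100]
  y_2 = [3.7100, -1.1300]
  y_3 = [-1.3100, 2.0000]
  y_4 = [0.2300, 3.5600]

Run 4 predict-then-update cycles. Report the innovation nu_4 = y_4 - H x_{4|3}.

innov = [0.3654, 1.6076]

step 1: x^-=[-1.0262, 1.2203, 1.8639]  P^-=[1.7022 0.1566 0.2066; 0.1566 1.2692 0.1466; 0.2066 0.1466 1.1433]  S=[2.0114 -0.3245; -0.3245 1.4720]  K=[0.8364 0.0283; 0.1605 0.8613; 0.0468 -0.0283]  nu=[-0.9071, 1.3351]  x^+=[-1.7471, 2.2247, 1.7836]  P^+=[0.3093 0.0860 0.1217; 0.0860 0.2151 0.1790; 0.1217 0.1790 1.1369]
step 2: x^-=[-2.0346, 2.4828, 1.9967]  P^-=[0.7722 0.2187 0.2530; 0.2187 0.6669 0.3632; 0.2530 0.3632 1.6402]  S=[1.0661 -0.0329; -0.0329 0.7544]  K=[0.6907 0.0581; 0.1514 0.7623; 0.0904 0.1105]  nu=[6.1029, -3.7605]  x^+=[1.9620, 0.5401, 2.1330]  P^+=[0.2637 0.0914 0.1843; 0.0914 0.2117 0.2878; 0.1843 0.2878 1.6230]
step 3: x^-=[2.3456, 1.0149, 2.4711]  P^-=[0.7078 0.2238 0.3244; 0.2238 0.6811 0.5290; 0.3244 0.5290 2.1822]  S=[0.9952 -0.0295; -0.0295 0.7321]  K=[0.6692 0.0676; 0.1504 0.7711; 0.1145 0.2168]  nu=[-3.3767, 1.8236]  x^+=[0.2092, 1.9131, 2.4799]  P^+=[0.2615 0.1010 0.2420; 0.1010 0.2301 0.3930; 0.2420 0.3930 2.1362]
step 4: x^-=[0.2872, 2.4143, 2.8685]  P^-=[0.7052 0.2414 0.3971; 0.2414 0.7268 0.6976; 0.3971 0.6976 2.7503]  S=[0.9842 -0.0289; -0.0289 0.7385]  K=[0.6669 0.0772; 0.1527 0.7893; 0.1325 0.3155]  nu=[0.3654, 1.6076]  x^+=[0.6550, 3.7390, 3.4241]  P^+=[0.2661 0.1118 0.2985; 0.1118 0.2508 0.4982; 0.2985 0.4982 2.6619]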